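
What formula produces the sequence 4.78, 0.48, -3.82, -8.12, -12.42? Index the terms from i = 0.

Check differences: 0.48 - 4.78 = -4.3
-3.82 - 0.48 = -4.3
Common difference d = -4.3.
First term a = 4.78.
Formula: S_i = 4.78 - 4.30*i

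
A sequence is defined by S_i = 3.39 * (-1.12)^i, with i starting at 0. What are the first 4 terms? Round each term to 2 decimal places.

This is a geometric sequence.
i=0: S_0 = 3.39 * (-1.12)^0 = 3.39
i=1: S_1 = 3.39 * (-1.12)^1 ≈ -3.8
i=2: S_2 = 3.39 * (-1.12)^2 ≈ 4.25
i=3: S_3 = 3.39 * (-1.12)^3 ≈ -4.76
The first 4 terms are: [3.39, -3.8, 4.25, -4.76]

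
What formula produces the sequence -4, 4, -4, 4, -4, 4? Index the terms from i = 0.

Check ratios: 4 / -4 = -1.0
Common ratio r = -1.
First term a = -4.
Formula: S_i = -4 * (-1)^i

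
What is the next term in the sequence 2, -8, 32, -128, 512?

Ratios: -8 / 2 = -4.0
This is a geometric sequence with common ratio r = -4.
Next term = 512 * -4 = -2048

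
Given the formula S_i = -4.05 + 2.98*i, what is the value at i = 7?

S_7 = -4.05 + 2.98*7 = -4.05 + 20.86 = 16.81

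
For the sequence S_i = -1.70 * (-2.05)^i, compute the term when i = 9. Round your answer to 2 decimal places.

S_9 = -1.7 * (-2.05)^9 ≈ -1.7 * -639.4178 ≈ 1087.01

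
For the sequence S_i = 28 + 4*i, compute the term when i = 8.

S_8 = 28 + 4*8 = 28 + 32 = 60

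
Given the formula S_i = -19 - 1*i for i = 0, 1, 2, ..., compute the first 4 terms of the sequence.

This is an arithmetic sequence.
i=0: S_0 = -19 + -1*0 = -19
i=1: S_1 = -19 + -1*1 = -20
i=2: S_2 = -19 + -1*2 = -21
i=3: S_3 = -19 + -1*3 = -22
The first 4 terms are: [-19, -20, -21, -22]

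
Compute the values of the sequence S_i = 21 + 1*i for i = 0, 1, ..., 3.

This is an arithmetic sequence.
i=0: S_0 = 21 + 1*0 = 21
i=1: S_1 = 21 + 1*1 = 22
i=2: S_2 = 21 + 1*2 = 23
i=3: S_3 = 21 + 1*3 = 24
The first 4 terms are: [21, 22, 23, 24]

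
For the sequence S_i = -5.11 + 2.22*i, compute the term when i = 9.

S_9 = -5.11 + 2.22*9 = -5.11 + 19.98 = 14.87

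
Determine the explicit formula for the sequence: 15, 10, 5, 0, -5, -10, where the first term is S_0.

Check differences: 10 - 15 = -5
5 - 10 = -5
Common difference d = -5.
First term a = 15.
Formula: S_i = 15 - 5*i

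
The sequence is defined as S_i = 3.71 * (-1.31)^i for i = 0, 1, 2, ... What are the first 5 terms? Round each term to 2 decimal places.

This is a geometric sequence.
i=0: S_0 = 3.71 * (-1.31)^0 = 3.71
i=1: S_1 = 3.71 * (-1.31)^1 ≈ -4.86
i=2: S_2 = 3.71 * (-1.31)^2 ≈ 6.37
i=3: S_3 = 3.71 * (-1.31)^3 ≈ -8.34
i=4: S_4 = 3.71 * (-1.31)^4 ≈ 10.93
The first 5 terms are: [3.71, -4.86, 6.37, -8.34, 10.93]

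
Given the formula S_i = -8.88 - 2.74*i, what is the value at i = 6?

S_6 = -8.88 + -2.74*6 = -8.88 + -16.44 = -25.32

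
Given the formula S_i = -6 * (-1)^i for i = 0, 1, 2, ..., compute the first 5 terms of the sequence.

This is a geometric sequence.
i=0: S_0 = -6 * (-1)^0 = -6
i=1: S_1 = -6 * (-1)^1 = 6
i=2: S_2 = -6 * (-1)^2 = -6
i=3: S_3 = -6 * (-1)^3 = 6
i=4: S_4 = -6 * (-1)^4 = -6
The first 5 terms are: [-6, 6, -6, 6, -6]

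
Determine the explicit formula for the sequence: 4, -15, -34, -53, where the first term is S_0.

Check differences: -15 - 4 = -19
-34 - -15 = -19
Common difference d = -19.
First term a = 4.
Formula: S_i = 4 - 19*i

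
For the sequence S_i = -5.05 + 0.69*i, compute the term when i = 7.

S_7 = -5.05 + 0.69*7 = -5.05 + 4.83 = -0.22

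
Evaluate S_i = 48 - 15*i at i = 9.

S_9 = 48 + -15*9 = 48 + -135 = -87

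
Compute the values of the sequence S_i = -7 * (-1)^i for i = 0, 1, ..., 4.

This is a geometric sequence.
i=0: S_0 = -7 * (-1)^0 = -7
i=1: S_1 = -7 * (-1)^1 = 7
i=2: S_2 = -7 * (-1)^2 = -7
i=3: S_3 = -7 * (-1)^3 = 7
i=4: S_4 = -7 * (-1)^4 = -7
The first 5 terms are: [-7, 7, -7, 7, -7]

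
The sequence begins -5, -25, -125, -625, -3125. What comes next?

Ratios: -25 / -5 = 5.0
This is a geometric sequence with common ratio r = 5.
Next term = -3125 * 5 = -15625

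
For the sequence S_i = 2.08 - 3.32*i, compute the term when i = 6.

S_6 = 2.08 + -3.32*6 = 2.08 + -19.92 = -17.84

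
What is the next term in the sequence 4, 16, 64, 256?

Ratios: 16 / 4 = 4.0
This is a geometric sequence with common ratio r = 4.
Next term = 256 * 4 = 1024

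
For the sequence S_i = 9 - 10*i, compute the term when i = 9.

S_9 = 9 + -10*9 = 9 + -90 = -81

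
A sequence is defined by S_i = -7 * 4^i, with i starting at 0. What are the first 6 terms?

This is a geometric sequence.
i=0: S_0 = -7 * 4^0 = -7
i=1: S_1 = -7 * 4^1 = -28
i=2: S_2 = -7 * 4^2 = -112
i=3: S_3 = -7 * 4^3 = -448
i=4: S_4 = -7 * 4^4 = -1792
i=5: S_5 = -7 * 4^5 = -7168
The first 6 terms are: [-7, -28, -112, -448, -1792, -7168]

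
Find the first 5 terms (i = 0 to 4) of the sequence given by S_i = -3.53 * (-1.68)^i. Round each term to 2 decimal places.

This is a geometric sequence.
i=0: S_0 = -3.53 * (-1.68)^0 = -3.53
i=1: S_1 = -3.53 * (-1.68)^1 ≈ 5.93
i=2: S_2 = -3.53 * (-1.68)^2 ≈ -9.96
i=3: S_3 = -3.53 * (-1.68)^3 ≈ 16.74
i=4: S_4 = -3.53 * (-1.68)^4 ≈ -28.12
The first 5 terms are: [-3.53, 5.93, -9.96, 16.74, -28.12]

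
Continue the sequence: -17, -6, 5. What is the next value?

Differences: -6 - -17 = 11
This is an arithmetic sequence with common difference d = 11.
Next term = 5 + 11 = 16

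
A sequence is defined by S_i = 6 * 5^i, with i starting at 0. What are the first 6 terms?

This is a geometric sequence.
i=0: S_0 = 6 * 5^0 = 6
i=1: S_1 = 6 * 5^1 = 30
i=2: S_2 = 6 * 5^2 = 150
i=3: S_3 = 6 * 5^3 = 750
i=4: S_4 = 6 * 5^4 = 3750
i=5: S_5 = 6 * 5^5 = 18750
The first 6 terms are: [6, 30, 150, 750, 3750, 18750]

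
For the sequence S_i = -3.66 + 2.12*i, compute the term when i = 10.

S_10 = -3.66 + 2.12*10 = -3.66 + 21.2 = 17.54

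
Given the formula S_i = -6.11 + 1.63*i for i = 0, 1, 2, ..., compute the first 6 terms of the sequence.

This is an arithmetic sequence.
i=0: S_0 = -6.11 + 1.63*0 = -6.11
i=1: S_1 = -6.11 + 1.63*1 = -4.48
i=2: S_2 = -6.11 + 1.63*2 = -2.85
i=3: S_3 = -6.11 + 1.63*3 = -1.22
i=4: S_4 = -6.11 + 1.63*4 = 0.41
i=5: S_5 = -6.11 + 1.63*5 = 2.04
The first 6 terms are: [-6.11, -4.48, -2.85, -1.22, 0.41, 2.04]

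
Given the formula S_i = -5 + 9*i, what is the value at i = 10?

S_10 = -5 + 9*10 = -5 + 90 = 85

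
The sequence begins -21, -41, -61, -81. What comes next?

Differences: -41 - -21 = -20
This is an arithmetic sequence with common difference d = -20.
Next term = -81 + -20 = -101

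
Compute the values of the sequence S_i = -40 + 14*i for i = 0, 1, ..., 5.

This is an arithmetic sequence.
i=0: S_0 = -40 + 14*0 = -40
i=1: S_1 = -40 + 14*1 = -26
i=2: S_2 = -40 + 14*2 = -12
i=3: S_3 = -40 + 14*3 = 2
i=4: S_4 = -40 + 14*4 = 16
i=5: S_5 = -40 + 14*5 = 30
The first 6 terms are: [-40, -26, -12, 2, 16, 30]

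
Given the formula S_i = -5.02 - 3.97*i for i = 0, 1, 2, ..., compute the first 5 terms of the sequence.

This is an arithmetic sequence.
i=0: S_0 = -5.02 + -3.97*0 = -5.02
i=1: S_1 = -5.02 + -3.97*1 = -8.99
i=2: S_2 = -5.02 + -3.97*2 = -12.96
i=3: S_3 = -5.02 + -3.97*3 = -16.93
i=4: S_4 = -5.02 + -3.97*4 = -20.9
The first 5 terms are: [-5.02, -8.99, -12.96, -16.93, -20.9]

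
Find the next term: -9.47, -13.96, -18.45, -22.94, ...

Differences: -13.96 - -9.47 = -4.49
This is an arithmetic sequence with common difference d = -4.49.
Next term = -22.94 + -4.49 = -27.43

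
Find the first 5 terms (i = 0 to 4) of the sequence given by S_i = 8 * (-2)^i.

This is a geometric sequence.
i=0: S_0 = 8 * (-2)^0 = 8
i=1: S_1 = 8 * (-2)^1 = -16
i=2: S_2 = 8 * (-2)^2 = 32
i=3: S_3 = 8 * (-2)^3 = -64
i=4: S_4 = 8 * (-2)^4 = 128
The first 5 terms are: [8, -16, 32, -64, 128]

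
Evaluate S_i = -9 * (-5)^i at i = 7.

S_7 = -9 * (-5)^7 = -9 * -78125 = 703125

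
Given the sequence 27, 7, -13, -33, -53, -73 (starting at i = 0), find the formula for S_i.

Check differences: 7 - 27 = -20
-13 - 7 = -20
Common difference d = -20.
First term a = 27.
Formula: S_i = 27 - 20*i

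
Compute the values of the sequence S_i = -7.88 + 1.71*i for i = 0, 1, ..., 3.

This is an arithmetic sequence.
i=0: S_0 = -7.88 + 1.71*0 = -7.88
i=1: S_1 = -7.88 + 1.71*1 = -6.17
i=2: S_2 = -7.88 + 1.71*2 = -4.46
i=3: S_3 = -7.88 + 1.71*3 = -2.75
The first 4 terms are: [-7.88, -6.17, -4.46, -2.75]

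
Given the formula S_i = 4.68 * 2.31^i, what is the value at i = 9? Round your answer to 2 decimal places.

S_9 = 4.68 * 2.31^9 ≈ 4.68 * 1872.8708 ≈ 8765.04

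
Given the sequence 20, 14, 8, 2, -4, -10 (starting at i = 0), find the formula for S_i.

Check differences: 14 - 20 = -6
8 - 14 = -6
Common difference d = -6.
First term a = 20.
Formula: S_i = 20 - 6*i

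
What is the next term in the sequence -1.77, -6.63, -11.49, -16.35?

Differences: -6.63 - -1.77 = -4.86
This is an arithmetic sequence with common difference d = -4.86.
Next term = -16.35 + -4.86 = -21.21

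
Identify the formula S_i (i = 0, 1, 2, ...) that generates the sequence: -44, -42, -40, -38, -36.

Check differences: -42 - -44 = 2
-40 - -42 = 2
Common difference d = 2.
First term a = -44.
Formula: S_i = -44 + 2*i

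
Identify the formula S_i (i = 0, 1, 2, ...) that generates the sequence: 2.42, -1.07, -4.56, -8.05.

Check differences: -1.07 - 2.42 = -3.49
-4.56 - -1.07 = -3.49
Common difference d = -3.49.
First term a = 2.42.
Formula: S_i = 2.42 - 3.49*i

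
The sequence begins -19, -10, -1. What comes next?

Differences: -10 - -19 = 9
This is an arithmetic sequence with common difference d = 9.
Next term = -1 + 9 = 8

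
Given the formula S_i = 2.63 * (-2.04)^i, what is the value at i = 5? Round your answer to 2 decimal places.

S_5 = 2.63 * (-2.04)^5 ≈ 2.63 * -35.3306 ≈ -92.92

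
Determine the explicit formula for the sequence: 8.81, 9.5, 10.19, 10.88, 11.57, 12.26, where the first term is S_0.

Check differences: 9.5 - 8.81 = 0.69
10.19 - 9.5 = 0.69
Common difference d = 0.69.
First term a = 8.81.
Formula: S_i = 8.81 + 0.69*i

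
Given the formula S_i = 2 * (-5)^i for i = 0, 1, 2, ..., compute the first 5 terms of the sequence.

This is a geometric sequence.
i=0: S_0 = 2 * (-5)^0 = 2
i=1: S_1 = 2 * (-5)^1 = -10
i=2: S_2 = 2 * (-5)^2 = 50
i=3: S_3 = 2 * (-5)^3 = -250
i=4: S_4 = 2 * (-5)^4 = 1250
The first 5 terms are: [2, -10, 50, -250, 1250]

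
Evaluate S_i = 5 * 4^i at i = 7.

S_7 = 5 * 4^7 = 5 * 16384 = 81920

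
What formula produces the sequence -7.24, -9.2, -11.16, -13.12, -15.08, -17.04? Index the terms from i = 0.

Check differences: -9.2 - -7.24 = -1.96
-11.16 - -9.2 = -1.96
Common difference d = -1.96.
First term a = -7.24.
Formula: S_i = -7.24 - 1.96*i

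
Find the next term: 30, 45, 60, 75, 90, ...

Differences: 45 - 30 = 15
This is an arithmetic sequence with common difference d = 15.
Next term = 90 + 15 = 105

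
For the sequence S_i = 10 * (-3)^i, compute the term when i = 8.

S_8 = 10 * (-3)^8 = 10 * 6561 = 65610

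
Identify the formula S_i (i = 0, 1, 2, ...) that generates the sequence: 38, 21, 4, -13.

Check differences: 21 - 38 = -17
4 - 21 = -17
Common difference d = -17.
First term a = 38.
Formula: S_i = 38 - 17*i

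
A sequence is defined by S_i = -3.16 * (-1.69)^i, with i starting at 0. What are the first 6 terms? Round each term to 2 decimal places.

This is a geometric sequence.
i=0: S_0 = -3.16 * (-1.69)^0 = -3.16
i=1: S_1 = -3.16 * (-1.69)^1 ≈ 5.34
i=2: S_2 = -3.16 * (-1.69)^2 ≈ -9.03
i=3: S_3 = -3.16 * (-1.69)^3 ≈ 15.25
i=4: S_4 = -3.16 * (-1.69)^4 ≈ -25.78
i=5: S_5 = -3.16 * (-1.69)^5 ≈ 43.56
The first 6 terms are: [-3.16, 5.34, -9.03, 15.25, -25.78, 43.56]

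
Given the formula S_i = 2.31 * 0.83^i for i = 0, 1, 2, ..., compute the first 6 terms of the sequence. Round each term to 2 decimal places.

This is a geometric sequence.
i=0: S_0 = 2.31 * 0.83^0 = 2.31
i=1: S_1 = 2.31 * 0.83^1 ≈ 1.92
i=2: S_2 = 2.31 * 0.83^2 ≈ 1.59
i=3: S_3 = 2.31 * 0.83^3 ≈ 1.32
i=4: S_4 = 2.31 * 0.83^4 ≈ 1.1
i=5: S_5 = 2.31 * 0.83^5 ≈ 0.91
The first 6 terms are: [2.31, 1.92, 1.59, 1.32, 1.1, 0.91]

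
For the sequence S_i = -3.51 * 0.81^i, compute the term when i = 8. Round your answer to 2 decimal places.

S_8 = -3.51 * 0.81^8 ≈ -3.51 * 0.1853 ≈ -0.65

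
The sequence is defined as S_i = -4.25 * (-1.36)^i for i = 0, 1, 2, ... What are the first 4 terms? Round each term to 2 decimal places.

This is a geometric sequence.
i=0: S_0 = -4.25 * (-1.36)^0 = -4.25
i=1: S_1 = -4.25 * (-1.36)^1 = 5.78
i=2: S_2 = -4.25 * (-1.36)^2 ≈ -7.86
i=3: S_3 = -4.25 * (-1.36)^3 ≈ 10.69
The first 4 terms are: [-4.25, 5.78, -7.86, 10.69]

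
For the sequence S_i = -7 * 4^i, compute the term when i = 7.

S_7 = -7 * 4^7 = -7 * 16384 = -114688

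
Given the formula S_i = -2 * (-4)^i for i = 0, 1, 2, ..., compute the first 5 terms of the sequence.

This is a geometric sequence.
i=0: S_0 = -2 * (-4)^0 = -2
i=1: S_1 = -2 * (-4)^1 = 8
i=2: S_2 = -2 * (-4)^2 = -32
i=3: S_3 = -2 * (-4)^3 = 128
i=4: S_4 = -2 * (-4)^4 = -512
The first 5 terms are: [-2, 8, -32, 128, -512]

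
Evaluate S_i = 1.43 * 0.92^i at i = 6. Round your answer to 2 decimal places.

S_6 = 1.43 * 0.92^6 ≈ 1.43 * 0.6064 ≈ 0.87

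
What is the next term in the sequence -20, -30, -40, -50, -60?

Differences: -30 - -20 = -10
This is an arithmetic sequence with common difference d = -10.
Next term = -60 + -10 = -70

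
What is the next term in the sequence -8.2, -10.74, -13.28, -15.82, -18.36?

Differences: -10.74 - -8.2 = -2.54
This is an arithmetic sequence with common difference d = -2.54.
Next term = -18.36 + -2.54 = -20.9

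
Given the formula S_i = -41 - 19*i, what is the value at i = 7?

S_7 = -41 + -19*7 = -41 + -133 = -174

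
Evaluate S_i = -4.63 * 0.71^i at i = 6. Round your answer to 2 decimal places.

S_6 = -4.63 * 0.71^6 ≈ -4.63 * 0.1281 ≈ -0.59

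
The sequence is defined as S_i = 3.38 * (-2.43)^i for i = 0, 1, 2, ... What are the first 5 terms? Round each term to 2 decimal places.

This is a geometric sequence.
i=0: S_0 = 3.38 * (-2.43)^0 = 3.38
i=1: S_1 = 3.38 * (-2.43)^1 ≈ -8.21
i=2: S_2 = 3.38 * (-2.43)^2 ≈ 19.96
i=3: S_3 = 3.38 * (-2.43)^3 ≈ -48.5
i=4: S_4 = 3.38 * (-2.43)^4 ≈ 117.85
The first 5 terms are: [3.38, -8.21, 19.96, -48.5, 117.85]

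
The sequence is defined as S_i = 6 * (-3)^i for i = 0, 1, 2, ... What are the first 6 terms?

This is a geometric sequence.
i=0: S_0 = 6 * (-3)^0 = 6
i=1: S_1 = 6 * (-3)^1 = -18
i=2: S_2 = 6 * (-3)^2 = 54
i=3: S_3 = 6 * (-3)^3 = -162
i=4: S_4 = 6 * (-3)^4 = 486
i=5: S_5 = 6 * (-3)^5 = -1458
The first 6 terms are: [6, -18, 54, -162, 486, -1458]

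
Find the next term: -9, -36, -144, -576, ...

Ratios: -36 / -9 = 4.0
This is a geometric sequence with common ratio r = 4.
Next term = -576 * 4 = -2304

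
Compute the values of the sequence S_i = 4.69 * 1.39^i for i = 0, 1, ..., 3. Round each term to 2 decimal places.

This is a geometric sequence.
i=0: S_0 = 4.69 * 1.39^0 = 4.69
i=1: S_1 = 4.69 * 1.39^1 ≈ 6.52
i=2: S_2 = 4.69 * 1.39^2 ≈ 9.06
i=3: S_3 = 4.69 * 1.39^3 ≈ 12.6
The first 4 terms are: [4.69, 6.52, 9.06, 12.6]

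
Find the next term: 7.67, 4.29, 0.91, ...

Differences: 4.29 - 7.67 = -3.38
This is an arithmetic sequence with common difference d = -3.38.
Next term = 0.91 + -3.38 = -2.47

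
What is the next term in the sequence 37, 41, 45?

Differences: 41 - 37 = 4
This is an arithmetic sequence with common difference d = 4.
Next term = 45 + 4 = 49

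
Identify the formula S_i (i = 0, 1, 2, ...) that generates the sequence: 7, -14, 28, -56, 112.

Check ratios: -14 / 7 = -2.0
Common ratio r = -2.
First term a = 7.
Formula: S_i = 7 * (-2)^i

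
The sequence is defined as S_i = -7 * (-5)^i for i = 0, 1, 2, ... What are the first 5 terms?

This is a geometric sequence.
i=0: S_0 = -7 * (-5)^0 = -7
i=1: S_1 = -7 * (-5)^1 = 35
i=2: S_2 = -7 * (-5)^2 = -175
i=3: S_3 = -7 * (-5)^3 = 875
i=4: S_4 = -7 * (-5)^4 = -4375
The first 5 terms are: [-7, 35, -175, 875, -4375]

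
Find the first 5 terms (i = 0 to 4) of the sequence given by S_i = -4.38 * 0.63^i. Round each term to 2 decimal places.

This is a geometric sequence.
i=0: S_0 = -4.38 * 0.63^0 = -4.38
i=1: S_1 = -4.38 * 0.63^1 ≈ -2.76
i=2: S_2 = -4.38 * 0.63^2 ≈ -1.74
i=3: S_3 = -4.38 * 0.63^3 ≈ -1.1
i=4: S_4 = -4.38 * 0.63^4 ≈ -0.69
The first 5 terms are: [-4.38, -2.76, -1.74, -1.1, -0.69]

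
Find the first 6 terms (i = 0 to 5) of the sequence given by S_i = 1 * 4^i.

This is a geometric sequence.
i=0: S_0 = 1 * 4^0 = 1
i=1: S_1 = 1 * 4^1 = 4
i=2: S_2 = 1 * 4^2 = 16
i=3: S_3 = 1 * 4^3 = 64
i=4: S_4 = 1 * 4^4 = 256
i=5: S_5 = 1 * 4^5 = 1024
The first 6 terms are: [1, 4, 16, 64, 256, 1024]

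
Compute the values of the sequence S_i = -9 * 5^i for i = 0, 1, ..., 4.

This is a geometric sequence.
i=0: S_0 = -9 * 5^0 = -9
i=1: S_1 = -9 * 5^1 = -45
i=2: S_2 = -9 * 5^2 = -225
i=3: S_3 = -9 * 5^3 = -1125
i=4: S_4 = -9 * 5^4 = -5625
The first 5 terms are: [-9, -45, -225, -1125, -5625]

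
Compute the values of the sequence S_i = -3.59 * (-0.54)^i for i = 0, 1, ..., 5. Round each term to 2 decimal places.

This is a geometric sequence.
i=0: S_0 = -3.59 * (-0.54)^0 = -3.59
i=1: S_1 = -3.59 * (-0.54)^1 ≈ 1.94
i=2: S_2 = -3.59 * (-0.54)^2 ≈ -1.05
i=3: S_3 = -3.59 * (-0.54)^3 ≈ 0.57
i=4: S_4 = -3.59 * (-0.54)^4 ≈ -0.31
i=5: S_5 = -3.59 * (-0.54)^5 ≈ 0.16
The first 6 terms are: [-3.59, 1.94, -1.05, 0.57, -0.31, 0.16]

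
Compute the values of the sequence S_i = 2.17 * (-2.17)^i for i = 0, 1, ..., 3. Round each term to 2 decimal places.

This is a geometric sequence.
i=0: S_0 = 2.17 * (-2.17)^0 = 2.17
i=1: S_1 = 2.17 * (-2.17)^1 ≈ -4.71
i=2: S_2 = 2.17 * (-2.17)^2 ≈ 10.22
i=3: S_3 = 2.17 * (-2.17)^3 ≈ -22.17
The first 4 terms are: [2.17, -4.71, 10.22, -22.17]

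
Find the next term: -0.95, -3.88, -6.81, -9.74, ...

Differences: -3.88 - -0.95 = -2.93
This is an arithmetic sequence with common difference d = -2.93.
Next term = -9.74 + -2.93 = -12.67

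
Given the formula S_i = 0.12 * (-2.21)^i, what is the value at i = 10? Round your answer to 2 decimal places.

S_10 = 0.12 * (-2.21)^10 ≈ 0.12 * 2779.2188 ≈ 333.51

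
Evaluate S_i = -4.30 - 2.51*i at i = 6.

S_6 = -4.3 + -2.51*6 = -4.3 + -15.06 = -19.36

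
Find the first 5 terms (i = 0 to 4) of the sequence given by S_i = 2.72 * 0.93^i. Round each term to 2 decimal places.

This is a geometric sequence.
i=0: S_0 = 2.72 * 0.93^0 = 2.72
i=1: S_1 = 2.72 * 0.93^1 ≈ 2.53
i=2: S_2 = 2.72 * 0.93^2 ≈ 2.35
i=3: S_3 = 2.72 * 0.93^3 ≈ 2.19
i=4: S_4 = 2.72 * 0.93^4 ≈ 2.03
The first 5 terms are: [2.72, 2.53, 2.35, 2.19, 2.03]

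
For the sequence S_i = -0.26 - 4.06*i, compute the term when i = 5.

S_5 = -0.26 + -4.06*5 = -0.26 + -20.3 = -20.56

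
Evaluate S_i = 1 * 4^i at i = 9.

S_9 = 1 * 4^9 = 1 * 262144 = 262144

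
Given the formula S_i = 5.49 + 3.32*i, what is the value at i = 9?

S_9 = 5.49 + 3.32*9 = 5.49 + 29.88 = 35.37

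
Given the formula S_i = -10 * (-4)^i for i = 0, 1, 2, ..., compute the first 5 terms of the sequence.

This is a geometric sequence.
i=0: S_0 = -10 * (-4)^0 = -10
i=1: S_1 = -10 * (-4)^1 = 40
i=2: S_2 = -10 * (-4)^2 = -160
i=3: S_3 = -10 * (-4)^3 = 640
i=4: S_4 = -10 * (-4)^4 = -2560
The first 5 terms are: [-10, 40, -160, 640, -2560]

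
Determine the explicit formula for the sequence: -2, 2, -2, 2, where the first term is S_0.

Check ratios: 2 / -2 = -1.0
Common ratio r = -1.
First term a = -2.
Formula: S_i = -2 * (-1)^i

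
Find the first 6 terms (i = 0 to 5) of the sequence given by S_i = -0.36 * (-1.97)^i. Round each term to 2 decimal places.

This is a geometric sequence.
i=0: S_0 = -0.36 * (-1.97)^0 = -0.36
i=1: S_1 = -0.36 * (-1.97)^1 ≈ 0.71
i=2: S_2 = -0.36 * (-1.97)^2 ≈ -1.4
i=3: S_3 = -0.36 * (-1.97)^3 ≈ 2.75
i=4: S_4 = -0.36 * (-1.97)^4 ≈ -5.42
i=5: S_5 = -0.36 * (-1.97)^5 ≈ 10.68
The first 6 terms are: [-0.36, 0.71, -1.4, 2.75, -5.42, 10.68]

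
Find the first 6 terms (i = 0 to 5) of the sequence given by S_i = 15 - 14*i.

This is an arithmetic sequence.
i=0: S_0 = 15 + -14*0 = 15
i=1: S_1 = 15 + -14*1 = 1
i=2: S_2 = 15 + -14*2 = -13
i=3: S_3 = 15 + -14*3 = -27
i=4: S_4 = 15 + -14*4 = -41
i=5: S_5 = 15 + -14*5 = -55
The first 6 terms are: [15, 1, -13, -27, -41, -55]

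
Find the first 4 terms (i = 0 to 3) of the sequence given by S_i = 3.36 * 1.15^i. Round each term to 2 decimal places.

This is a geometric sequence.
i=0: S_0 = 3.36 * 1.15^0 = 3.36
i=1: S_1 = 3.36 * 1.15^1 ≈ 3.86
i=2: S_2 = 3.36 * 1.15^2 ≈ 4.44
i=3: S_3 = 3.36 * 1.15^3 ≈ 5.11
The first 4 terms are: [3.36, 3.86, 4.44, 5.11]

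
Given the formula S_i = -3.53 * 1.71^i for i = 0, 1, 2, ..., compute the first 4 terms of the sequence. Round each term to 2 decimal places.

This is a geometric sequence.
i=0: S_0 = -3.53 * 1.71^0 = -3.53
i=1: S_1 = -3.53 * 1.71^1 ≈ -6.04
i=2: S_2 = -3.53 * 1.71^2 ≈ -10.32
i=3: S_3 = -3.53 * 1.71^3 ≈ -17.65
The first 4 terms are: [-3.53, -6.04, -10.32, -17.65]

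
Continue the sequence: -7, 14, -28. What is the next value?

Ratios: 14 / -7 = -2.0
This is a geometric sequence with common ratio r = -2.
Next term = -28 * -2 = 56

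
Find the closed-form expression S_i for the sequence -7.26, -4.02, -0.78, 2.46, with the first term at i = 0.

Check differences: -4.02 - -7.26 = 3.24
-0.78 - -4.02 = 3.24
Common difference d = 3.24.
First term a = -7.26.
Formula: S_i = -7.26 + 3.24*i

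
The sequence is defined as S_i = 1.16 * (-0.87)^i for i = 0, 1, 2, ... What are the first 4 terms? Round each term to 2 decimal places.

This is a geometric sequence.
i=0: S_0 = 1.16 * (-0.87)^0 = 1.16
i=1: S_1 = 1.16 * (-0.87)^1 ≈ -1.01
i=2: S_2 = 1.16 * (-0.87)^2 ≈ 0.88
i=3: S_3 = 1.16 * (-0.87)^3 ≈ -0.76
The first 4 terms are: [1.16, -1.01, 0.88, -0.76]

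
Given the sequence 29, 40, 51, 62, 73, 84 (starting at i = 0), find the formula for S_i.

Check differences: 40 - 29 = 11
51 - 40 = 11
Common difference d = 11.
First term a = 29.
Formula: S_i = 29 + 11*i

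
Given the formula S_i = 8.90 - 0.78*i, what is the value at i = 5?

S_5 = 8.9 + -0.78*5 = 8.9 + -3.9 = 5.0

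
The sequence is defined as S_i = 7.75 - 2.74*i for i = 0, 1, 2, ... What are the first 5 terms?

This is an arithmetic sequence.
i=0: S_0 = 7.75 + -2.74*0 = 7.75
i=1: S_1 = 7.75 + -2.74*1 = 5.01
i=2: S_2 = 7.75 + -2.74*2 = 2.27
i=3: S_3 = 7.75 + -2.74*3 = -0.47
i=4: S_4 = 7.75 + -2.74*4 = -3.21
The first 5 terms are: [7.75, 5.01, 2.27, -0.47, -3.21]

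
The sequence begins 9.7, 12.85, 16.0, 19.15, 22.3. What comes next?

Differences: 12.85 - 9.7 = 3.15
This is an arithmetic sequence with common difference d = 3.15.
Next term = 22.3 + 3.15 = 25.45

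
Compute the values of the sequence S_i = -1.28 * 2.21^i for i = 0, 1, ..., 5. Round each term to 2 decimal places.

This is a geometric sequence.
i=0: S_0 = -1.28 * 2.21^0 = -1.28
i=1: S_1 = -1.28 * 2.21^1 ≈ -2.83
i=2: S_2 = -1.28 * 2.21^2 ≈ -6.25
i=3: S_3 = -1.28 * 2.21^3 ≈ -13.82
i=4: S_4 = -1.28 * 2.21^4 ≈ -30.53
i=5: S_5 = -1.28 * 2.21^5 ≈ -67.48
The first 6 terms are: [-1.28, -2.83, -6.25, -13.82, -30.53, -67.48]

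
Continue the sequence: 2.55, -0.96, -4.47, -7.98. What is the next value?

Differences: -0.96 - 2.55 = -3.51
This is an arithmetic sequence with common difference d = -3.51.
Next term = -7.98 + -3.51 = -11.49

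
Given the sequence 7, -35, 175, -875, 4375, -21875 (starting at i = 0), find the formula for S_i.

Check ratios: -35 / 7 = -5.0
Common ratio r = -5.
First term a = 7.
Formula: S_i = 7 * (-5)^i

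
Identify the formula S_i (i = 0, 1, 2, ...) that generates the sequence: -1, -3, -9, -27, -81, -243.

Check ratios: -3 / -1 = 3.0
Common ratio r = 3.
First term a = -1.
Formula: S_i = -1 * 3^i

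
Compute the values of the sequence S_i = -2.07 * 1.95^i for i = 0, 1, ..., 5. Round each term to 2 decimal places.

This is a geometric sequence.
i=0: S_0 = -2.07 * 1.95^0 = -2.07
i=1: S_1 = -2.07 * 1.95^1 ≈ -4.04
i=2: S_2 = -2.07 * 1.95^2 ≈ -7.87
i=3: S_3 = -2.07 * 1.95^3 ≈ -15.35
i=4: S_4 = -2.07 * 1.95^4 ≈ -29.93
i=5: S_5 = -2.07 * 1.95^5 ≈ -58.36
The first 6 terms are: [-2.07, -4.04, -7.87, -15.35, -29.93, -58.36]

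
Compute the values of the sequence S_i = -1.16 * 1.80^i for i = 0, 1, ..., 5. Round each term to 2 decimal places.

This is a geometric sequence.
i=0: S_0 = -1.16 * 1.8^0 = -1.16
i=1: S_1 = -1.16 * 1.8^1 ≈ -2.09
i=2: S_2 = -1.16 * 1.8^2 ≈ -3.76
i=3: S_3 = -1.16 * 1.8^3 ≈ -6.77
i=4: S_4 = -1.16 * 1.8^4 ≈ -12.18
i=5: S_5 = -1.16 * 1.8^5 ≈ -21.92
The first 6 terms are: [-1.16, -2.09, -3.76, -6.77, -12.18, -21.92]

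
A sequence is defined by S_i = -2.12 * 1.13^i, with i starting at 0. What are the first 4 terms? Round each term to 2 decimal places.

This is a geometric sequence.
i=0: S_0 = -2.12 * 1.13^0 = -2.12
i=1: S_1 = -2.12 * 1.13^1 ≈ -2.4
i=2: S_2 = -2.12 * 1.13^2 ≈ -2.71
i=3: S_3 = -2.12 * 1.13^3 ≈ -3.06
The first 4 terms are: [-2.12, -2.4, -2.71, -3.06]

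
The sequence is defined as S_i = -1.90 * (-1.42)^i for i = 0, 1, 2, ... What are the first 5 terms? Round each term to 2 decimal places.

This is a geometric sequence.
i=0: S_0 = -1.9 * (-1.42)^0 = -1.9
i=1: S_1 = -1.9 * (-1.42)^1 ≈ 2.7
i=2: S_2 = -1.9 * (-1.42)^2 ≈ -3.83
i=3: S_3 = -1.9 * (-1.42)^3 ≈ 5.44
i=4: S_4 = -1.9 * (-1.42)^4 ≈ -7.73
The first 5 terms are: [-1.9, 2.7, -3.83, 5.44, -7.73]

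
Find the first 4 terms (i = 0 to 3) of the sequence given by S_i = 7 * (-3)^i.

This is a geometric sequence.
i=0: S_0 = 7 * (-3)^0 = 7
i=1: S_1 = 7 * (-3)^1 = -21
i=2: S_2 = 7 * (-3)^2 = 63
i=3: S_3 = 7 * (-3)^3 = -189
The first 4 terms are: [7, -21, 63, -189]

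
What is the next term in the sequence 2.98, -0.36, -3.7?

Differences: -0.36 - 2.98 = -3.34
This is an arithmetic sequence with common difference d = -3.34.
Next term = -3.7 + -3.34 = -7.04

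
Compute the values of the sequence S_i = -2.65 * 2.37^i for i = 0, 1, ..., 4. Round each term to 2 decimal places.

This is a geometric sequence.
i=0: S_0 = -2.65 * 2.37^0 = -2.65
i=1: S_1 = -2.65 * 2.37^1 ≈ -6.28
i=2: S_2 = -2.65 * 2.37^2 ≈ -14.88
i=3: S_3 = -2.65 * 2.37^3 ≈ -35.28
i=4: S_4 = -2.65 * 2.37^4 ≈ -83.61
The first 5 terms are: [-2.65, -6.28, -14.88, -35.28, -83.61]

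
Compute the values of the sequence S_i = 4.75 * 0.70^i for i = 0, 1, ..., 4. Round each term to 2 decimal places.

This is a geometric sequence.
i=0: S_0 = 4.75 * 0.7^0 = 4.75
i=1: S_1 = 4.75 * 0.7^1 ≈ 3.33
i=2: S_2 = 4.75 * 0.7^2 ≈ 2.33
i=3: S_3 = 4.75 * 0.7^3 ≈ 1.63
i=4: S_4 = 4.75 * 0.7^4 ≈ 1.14
The first 5 terms are: [4.75, 3.33, 2.33, 1.63, 1.14]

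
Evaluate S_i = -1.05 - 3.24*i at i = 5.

S_5 = -1.05 + -3.24*5 = -1.05 + -16.2 = -17.25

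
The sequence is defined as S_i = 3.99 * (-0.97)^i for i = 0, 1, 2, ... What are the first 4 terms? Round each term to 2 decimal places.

This is a geometric sequence.
i=0: S_0 = 3.99 * (-0.97)^0 = 3.99
i=1: S_1 = 3.99 * (-0.97)^1 ≈ -3.87
i=2: S_2 = 3.99 * (-0.97)^2 ≈ 3.75
i=3: S_3 = 3.99 * (-0.97)^3 ≈ -3.64
The first 4 terms are: [3.99, -3.87, 3.75, -3.64]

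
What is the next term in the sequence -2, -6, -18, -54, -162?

Ratios: -6 / -2 = 3.0
This is a geometric sequence with common ratio r = 3.
Next term = -162 * 3 = -486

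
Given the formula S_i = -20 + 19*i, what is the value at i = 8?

S_8 = -20 + 19*8 = -20 + 152 = 132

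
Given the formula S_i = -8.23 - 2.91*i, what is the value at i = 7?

S_7 = -8.23 + -2.91*7 = -8.23 + -20.37 = -28.6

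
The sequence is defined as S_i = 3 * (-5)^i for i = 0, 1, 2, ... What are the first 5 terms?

This is a geometric sequence.
i=0: S_0 = 3 * (-5)^0 = 3
i=1: S_1 = 3 * (-5)^1 = -15
i=2: S_2 = 3 * (-5)^2 = 75
i=3: S_3 = 3 * (-5)^3 = -375
i=4: S_4 = 3 * (-5)^4 = 1875
The first 5 terms are: [3, -15, 75, -375, 1875]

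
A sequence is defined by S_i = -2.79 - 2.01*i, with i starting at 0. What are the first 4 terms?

This is an arithmetic sequence.
i=0: S_0 = -2.79 + -2.01*0 = -2.79
i=1: S_1 = -2.79 + -2.01*1 = -4.8
i=2: S_2 = -2.79 + -2.01*2 = -6.81
i=3: S_3 = -2.79 + -2.01*3 = -8.82
The first 4 terms are: [-2.79, -4.8, -6.81, -8.82]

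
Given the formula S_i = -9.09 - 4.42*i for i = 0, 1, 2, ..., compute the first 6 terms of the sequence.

This is an arithmetic sequence.
i=0: S_0 = -9.09 + -4.42*0 = -9.09
i=1: S_1 = -9.09 + -4.42*1 = -13.51
i=2: S_2 = -9.09 + -4.42*2 = -17.93
i=3: S_3 = -9.09 + -4.42*3 = -22.35
i=4: S_4 = -9.09 + -4.42*4 = -26.77
i=5: S_5 = -9.09 + -4.42*5 = -31.19
The first 6 terms are: [-9.09, -13.51, -17.93, -22.35, -26.77, -31.19]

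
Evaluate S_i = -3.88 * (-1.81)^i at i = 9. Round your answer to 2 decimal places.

S_9 = -3.88 * (-1.81)^9 ≈ -3.88 * -208.5005 ≈ 808.98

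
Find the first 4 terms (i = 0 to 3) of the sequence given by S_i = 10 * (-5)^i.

This is a geometric sequence.
i=0: S_0 = 10 * (-5)^0 = 10
i=1: S_1 = 10 * (-5)^1 = -50
i=2: S_2 = 10 * (-5)^2 = 250
i=3: S_3 = 10 * (-5)^3 = -1250
The first 4 terms are: [10, -50, 250, -1250]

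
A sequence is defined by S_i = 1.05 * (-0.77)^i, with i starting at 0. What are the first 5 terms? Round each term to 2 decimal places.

This is a geometric sequence.
i=0: S_0 = 1.05 * (-0.77)^0 = 1.05
i=1: S_1 = 1.05 * (-0.77)^1 ≈ -0.81
i=2: S_2 = 1.05 * (-0.77)^2 ≈ 0.62
i=3: S_3 = 1.05 * (-0.77)^3 ≈ -0.48
i=4: S_4 = 1.05 * (-0.77)^4 ≈ 0.37
The first 5 terms are: [1.05, -0.81, 0.62, -0.48, 0.37]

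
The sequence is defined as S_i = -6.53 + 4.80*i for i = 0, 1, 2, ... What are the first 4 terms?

This is an arithmetic sequence.
i=0: S_0 = -6.53 + 4.8*0 = -6.53
i=1: S_1 = -6.53 + 4.8*1 = -1.73
i=2: S_2 = -6.53 + 4.8*2 = 3.07
i=3: S_3 = -6.53 + 4.8*3 = 7.87
The first 4 terms are: [-6.53, -1.73, 3.07, 7.87]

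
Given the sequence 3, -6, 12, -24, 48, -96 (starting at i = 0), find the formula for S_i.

Check ratios: -6 / 3 = -2.0
Common ratio r = -2.
First term a = 3.
Formula: S_i = 3 * (-2)^i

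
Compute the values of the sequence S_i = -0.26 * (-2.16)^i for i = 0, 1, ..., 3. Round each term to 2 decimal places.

This is a geometric sequence.
i=0: S_0 = -0.26 * (-2.16)^0 = -0.26
i=1: S_1 = -0.26 * (-2.16)^1 ≈ 0.56
i=2: S_2 = -0.26 * (-2.16)^2 ≈ -1.21
i=3: S_3 = -0.26 * (-2.16)^3 ≈ 2.62
The first 4 terms are: [-0.26, 0.56, -1.21, 2.62]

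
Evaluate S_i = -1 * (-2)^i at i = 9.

S_9 = -1 * (-2)^9 = -1 * -512 = 512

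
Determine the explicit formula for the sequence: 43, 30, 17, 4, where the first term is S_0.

Check differences: 30 - 43 = -13
17 - 30 = -13
Common difference d = -13.
First term a = 43.
Formula: S_i = 43 - 13*i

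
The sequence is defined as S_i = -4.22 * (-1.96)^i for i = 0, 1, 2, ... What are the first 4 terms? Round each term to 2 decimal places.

This is a geometric sequence.
i=0: S_0 = -4.22 * (-1.96)^0 = -4.22
i=1: S_1 = -4.22 * (-1.96)^1 ≈ 8.27
i=2: S_2 = -4.22 * (-1.96)^2 ≈ -16.21
i=3: S_3 = -4.22 * (-1.96)^3 ≈ 31.77
The first 4 terms are: [-4.22, 8.27, -16.21, 31.77]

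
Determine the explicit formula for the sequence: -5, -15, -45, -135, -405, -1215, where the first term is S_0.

Check ratios: -15 / -5 = 3.0
Common ratio r = 3.
First term a = -5.
Formula: S_i = -5 * 3^i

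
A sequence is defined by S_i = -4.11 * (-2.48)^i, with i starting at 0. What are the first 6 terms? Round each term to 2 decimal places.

This is a geometric sequence.
i=0: S_0 = -4.11 * (-2.48)^0 = -4.11
i=1: S_1 = -4.11 * (-2.48)^1 ≈ 10.19
i=2: S_2 = -4.11 * (-2.48)^2 ≈ -25.28
i=3: S_3 = -4.11 * (-2.48)^3 ≈ 62.69
i=4: S_4 = -4.11 * (-2.48)^4 ≈ -155.47
i=5: S_5 = -4.11 * (-2.48)^5 ≈ 385.57
The first 6 terms are: [-4.11, 10.19, -25.28, 62.69, -155.47, 385.57]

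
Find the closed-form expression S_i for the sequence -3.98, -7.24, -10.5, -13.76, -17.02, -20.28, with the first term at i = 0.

Check differences: -7.24 - -3.98 = -3.26
-10.5 - -7.24 = -3.26
Common difference d = -3.26.
First term a = -3.98.
Formula: S_i = -3.98 - 3.26*i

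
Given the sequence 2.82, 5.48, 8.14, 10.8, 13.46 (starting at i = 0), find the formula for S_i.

Check differences: 5.48 - 2.82 = 2.66
8.14 - 5.48 = 2.66
Common difference d = 2.66.
First term a = 2.82.
Formula: S_i = 2.82 + 2.66*i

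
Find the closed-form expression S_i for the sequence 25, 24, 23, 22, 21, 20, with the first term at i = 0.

Check differences: 24 - 25 = -1
23 - 24 = -1
Common difference d = -1.
First term a = 25.
Formula: S_i = 25 - 1*i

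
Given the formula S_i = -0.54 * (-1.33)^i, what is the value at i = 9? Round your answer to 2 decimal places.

S_9 = -0.54 * (-1.33)^9 ≈ -0.54 * -13.0216 ≈ 7.03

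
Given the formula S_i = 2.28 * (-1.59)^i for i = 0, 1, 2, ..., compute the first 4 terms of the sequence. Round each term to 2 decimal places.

This is a geometric sequence.
i=0: S_0 = 2.28 * (-1.59)^0 = 2.28
i=1: S_1 = 2.28 * (-1.59)^1 ≈ -3.63
i=2: S_2 = 2.28 * (-1.59)^2 ≈ 5.76
i=3: S_3 = 2.28 * (-1.59)^3 ≈ -9.16
The first 4 terms are: [2.28, -3.63, 5.76, -9.16]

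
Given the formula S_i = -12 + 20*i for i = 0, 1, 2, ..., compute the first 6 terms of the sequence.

This is an arithmetic sequence.
i=0: S_0 = -12 + 20*0 = -12
i=1: S_1 = -12 + 20*1 = 8
i=2: S_2 = -12 + 20*2 = 28
i=3: S_3 = -12 + 20*3 = 48
i=4: S_4 = -12 + 20*4 = 68
i=5: S_5 = -12 + 20*5 = 88
The first 6 terms are: [-12, 8, 28, 48, 68, 88]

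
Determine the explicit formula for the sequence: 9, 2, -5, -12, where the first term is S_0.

Check differences: 2 - 9 = -7
-5 - 2 = -7
Common difference d = -7.
First term a = 9.
Formula: S_i = 9 - 7*i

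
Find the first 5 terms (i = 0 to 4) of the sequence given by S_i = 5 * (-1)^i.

This is a geometric sequence.
i=0: S_0 = 5 * (-1)^0 = 5
i=1: S_1 = 5 * (-1)^1 = -5
i=2: S_2 = 5 * (-1)^2 = 5
i=3: S_3 = 5 * (-1)^3 = -5
i=4: S_4 = 5 * (-1)^4 = 5
The first 5 terms are: [5, -5, 5, -5, 5]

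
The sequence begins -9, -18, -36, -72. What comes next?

Ratios: -18 / -9 = 2.0
This is a geometric sequence with common ratio r = 2.
Next term = -72 * 2 = -144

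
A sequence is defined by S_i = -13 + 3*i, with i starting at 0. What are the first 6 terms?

This is an arithmetic sequence.
i=0: S_0 = -13 + 3*0 = -13
i=1: S_1 = -13 + 3*1 = -10
i=2: S_2 = -13 + 3*2 = -7
i=3: S_3 = -13 + 3*3 = -4
i=4: S_4 = -13 + 3*4 = -1
i=5: S_5 = -13 + 3*5 = 2
The first 6 terms are: [-13, -10, -7, -4, -1, 2]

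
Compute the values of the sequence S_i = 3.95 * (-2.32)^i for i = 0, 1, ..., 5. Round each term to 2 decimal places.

This is a geometric sequence.
i=0: S_0 = 3.95 * (-2.32)^0 = 3.95
i=1: S_1 = 3.95 * (-2.32)^1 ≈ -9.16
i=2: S_2 = 3.95 * (-2.32)^2 ≈ 21.26
i=3: S_3 = 3.95 * (-2.32)^3 ≈ -49.32
i=4: S_4 = 3.95 * (-2.32)^4 ≈ 114.43
i=5: S_5 = 3.95 * (-2.32)^5 ≈ -265.48
The first 6 terms are: [3.95, -9.16, 21.26, -49.32, 114.43, -265.48]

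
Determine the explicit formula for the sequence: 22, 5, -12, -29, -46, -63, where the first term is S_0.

Check differences: 5 - 22 = -17
-12 - 5 = -17
Common difference d = -17.
First term a = 22.
Formula: S_i = 22 - 17*i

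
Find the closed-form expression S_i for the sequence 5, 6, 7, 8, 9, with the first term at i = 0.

Check differences: 6 - 5 = 1
7 - 6 = 1
Common difference d = 1.
First term a = 5.
Formula: S_i = 5 + 1*i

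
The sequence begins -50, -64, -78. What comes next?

Differences: -64 - -50 = -14
This is an arithmetic sequence with common difference d = -14.
Next term = -78 + -14 = -92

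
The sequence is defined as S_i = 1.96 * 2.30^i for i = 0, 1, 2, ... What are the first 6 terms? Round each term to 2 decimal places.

This is a geometric sequence.
i=0: S_0 = 1.96 * 2.3^0 = 1.96
i=1: S_1 = 1.96 * 2.3^1 ≈ 4.51
i=2: S_2 = 1.96 * 2.3^2 ≈ 10.37
i=3: S_3 = 1.96 * 2.3^3 ≈ 23.85
i=4: S_4 = 1.96 * 2.3^4 ≈ 54.85
i=5: S_5 = 1.96 * 2.3^5 ≈ 126.15
The first 6 terms are: [1.96, 4.51, 10.37, 23.85, 54.85, 126.15]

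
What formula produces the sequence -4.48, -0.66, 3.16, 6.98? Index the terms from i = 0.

Check differences: -0.66 - -4.48 = 3.82
3.16 - -0.66 = 3.82
Common difference d = 3.82.
First term a = -4.48.
Formula: S_i = -4.48 + 3.82*i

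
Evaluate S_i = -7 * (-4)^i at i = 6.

S_6 = -7 * (-4)^6 = -7 * 4096 = -28672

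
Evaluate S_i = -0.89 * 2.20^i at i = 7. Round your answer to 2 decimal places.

S_7 = -0.89 * 2.2^7 ≈ -0.89 * 249.4358 ≈ -222.0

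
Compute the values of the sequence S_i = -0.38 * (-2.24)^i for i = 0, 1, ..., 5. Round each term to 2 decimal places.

This is a geometric sequence.
i=0: S_0 = -0.38 * (-2.24)^0 = -0.38
i=1: S_1 = -0.38 * (-2.24)^1 ≈ 0.85
i=2: S_2 = -0.38 * (-2.24)^2 ≈ -1.91
i=3: S_3 = -0.38 * (-2.24)^3 ≈ 4.27
i=4: S_4 = -0.38 * (-2.24)^4 ≈ -9.57
i=5: S_5 = -0.38 * (-2.24)^5 ≈ 21.43
The first 6 terms are: [-0.38, 0.85, -1.91, 4.27, -9.57, 21.43]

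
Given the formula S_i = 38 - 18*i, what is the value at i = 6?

S_6 = 38 + -18*6 = 38 + -108 = -70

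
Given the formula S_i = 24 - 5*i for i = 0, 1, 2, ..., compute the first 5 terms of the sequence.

This is an arithmetic sequence.
i=0: S_0 = 24 + -5*0 = 24
i=1: S_1 = 24 + -5*1 = 19
i=2: S_2 = 24 + -5*2 = 14
i=3: S_3 = 24 + -5*3 = 9
i=4: S_4 = 24 + -5*4 = 4
The first 5 terms are: [24, 19, 14, 9, 4]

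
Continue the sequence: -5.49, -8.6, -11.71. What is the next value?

Differences: -8.6 - -5.49 = -3.11
This is an arithmetic sequence with common difference d = -3.11.
Next term = -11.71 + -3.11 = -14.82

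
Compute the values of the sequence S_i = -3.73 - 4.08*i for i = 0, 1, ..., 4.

This is an arithmetic sequence.
i=0: S_0 = -3.73 + -4.08*0 = -3.73
i=1: S_1 = -3.73 + -4.08*1 = -7.81
i=2: S_2 = -3.73 + -4.08*2 = -11.89
i=3: S_3 = -3.73 + -4.08*3 = -15.97
i=4: S_4 = -3.73 + -4.08*4 = -20.05
The first 5 terms are: [-3.73, -7.81, -11.89, -15.97, -20.05]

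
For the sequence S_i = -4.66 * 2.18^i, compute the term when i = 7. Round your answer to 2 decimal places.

S_7 = -4.66 * 2.18^7 ≈ -4.66 * 233.989 ≈ -1090.39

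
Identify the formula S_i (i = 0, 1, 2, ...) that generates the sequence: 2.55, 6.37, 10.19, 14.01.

Check differences: 6.37 - 2.55 = 3.82
10.19 - 6.37 = 3.82
Common difference d = 3.82.
First term a = 2.55.
Formula: S_i = 2.55 + 3.82*i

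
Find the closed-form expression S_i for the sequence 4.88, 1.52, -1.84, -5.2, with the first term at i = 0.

Check differences: 1.52 - 4.88 = -3.36
-1.84 - 1.52 = -3.36
Common difference d = -3.36.
First term a = 4.88.
Formula: S_i = 4.88 - 3.36*i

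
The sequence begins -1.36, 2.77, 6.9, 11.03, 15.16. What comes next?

Differences: 2.77 - -1.36 = 4.13
This is an arithmetic sequence with common difference d = 4.13.
Next term = 15.16 + 4.13 = 19.29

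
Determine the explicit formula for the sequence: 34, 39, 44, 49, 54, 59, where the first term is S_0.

Check differences: 39 - 34 = 5
44 - 39 = 5
Common difference d = 5.
First term a = 34.
Formula: S_i = 34 + 5*i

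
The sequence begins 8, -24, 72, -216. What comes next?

Ratios: -24 / 8 = -3.0
This is a geometric sequence with common ratio r = -3.
Next term = -216 * -3 = 648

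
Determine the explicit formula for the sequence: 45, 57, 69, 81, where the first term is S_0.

Check differences: 57 - 45 = 12
69 - 57 = 12
Common difference d = 12.
First term a = 45.
Formula: S_i = 45 + 12*i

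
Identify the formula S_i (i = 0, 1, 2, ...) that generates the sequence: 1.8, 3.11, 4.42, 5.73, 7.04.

Check differences: 3.11 - 1.8 = 1.31
4.42 - 3.11 = 1.31
Common difference d = 1.31.
First term a = 1.8.
Formula: S_i = 1.80 + 1.31*i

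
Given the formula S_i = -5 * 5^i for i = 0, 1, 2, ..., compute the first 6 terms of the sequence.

This is a geometric sequence.
i=0: S_0 = -5 * 5^0 = -5
i=1: S_1 = -5 * 5^1 = -25
i=2: S_2 = -5 * 5^2 = -125
i=3: S_3 = -5 * 5^3 = -625
i=4: S_4 = -5 * 5^4 = -3125
i=5: S_5 = -5 * 5^5 = -15625
The first 6 terms are: [-5, -25, -125, -625, -3125, -15625]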